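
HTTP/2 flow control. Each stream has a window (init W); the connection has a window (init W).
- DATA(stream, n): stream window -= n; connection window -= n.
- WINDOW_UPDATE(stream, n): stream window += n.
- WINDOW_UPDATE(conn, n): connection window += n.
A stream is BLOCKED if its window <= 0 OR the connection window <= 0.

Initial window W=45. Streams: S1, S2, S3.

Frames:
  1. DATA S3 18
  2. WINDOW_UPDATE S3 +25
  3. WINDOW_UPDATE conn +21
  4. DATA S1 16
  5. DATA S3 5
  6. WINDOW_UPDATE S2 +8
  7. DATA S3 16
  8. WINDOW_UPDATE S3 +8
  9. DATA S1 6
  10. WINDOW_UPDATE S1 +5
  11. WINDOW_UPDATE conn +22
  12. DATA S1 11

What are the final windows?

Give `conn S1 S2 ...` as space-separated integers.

Answer: 16 17 53 39

Derivation:
Op 1: conn=27 S1=45 S2=45 S3=27 blocked=[]
Op 2: conn=27 S1=45 S2=45 S3=52 blocked=[]
Op 3: conn=48 S1=45 S2=45 S3=52 blocked=[]
Op 4: conn=32 S1=29 S2=45 S3=52 blocked=[]
Op 5: conn=27 S1=29 S2=45 S3=47 blocked=[]
Op 6: conn=27 S1=29 S2=53 S3=47 blocked=[]
Op 7: conn=11 S1=29 S2=53 S3=31 blocked=[]
Op 8: conn=11 S1=29 S2=53 S3=39 blocked=[]
Op 9: conn=5 S1=23 S2=53 S3=39 blocked=[]
Op 10: conn=5 S1=28 S2=53 S3=39 blocked=[]
Op 11: conn=27 S1=28 S2=53 S3=39 blocked=[]
Op 12: conn=16 S1=17 S2=53 S3=39 blocked=[]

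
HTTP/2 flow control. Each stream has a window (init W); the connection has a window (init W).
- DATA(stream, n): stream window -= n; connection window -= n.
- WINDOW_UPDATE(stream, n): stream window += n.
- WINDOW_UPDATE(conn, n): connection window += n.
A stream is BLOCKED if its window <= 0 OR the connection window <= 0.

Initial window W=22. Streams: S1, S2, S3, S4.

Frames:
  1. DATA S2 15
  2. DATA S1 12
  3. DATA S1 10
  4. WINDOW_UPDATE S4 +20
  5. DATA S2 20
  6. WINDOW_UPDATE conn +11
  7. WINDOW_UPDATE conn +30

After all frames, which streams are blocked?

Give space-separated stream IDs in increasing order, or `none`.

Op 1: conn=7 S1=22 S2=7 S3=22 S4=22 blocked=[]
Op 2: conn=-5 S1=10 S2=7 S3=22 S4=22 blocked=[1, 2, 3, 4]
Op 3: conn=-15 S1=0 S2=7 S3=22 S4=22 blocked=[1, 2, 3, 4]
Op 4: conn=-15 S1=0 S2=7 S3=22 S4=42 blocked=[1, 2, 3, 4]
Op 5: conn=-35 S1=0 S2=-13 S3=22 S4=42 blocked=[1, 2, 3, 4]
Op 6: conn=-24 S1=0 S2=-13 S3=22 S4=42 blocked=[1, 2, 3, 4]
Op 7: conn=6 S1=0 S2=-13 S3=22 S4=42 blocked=[1, 2]

Answer: S1 S2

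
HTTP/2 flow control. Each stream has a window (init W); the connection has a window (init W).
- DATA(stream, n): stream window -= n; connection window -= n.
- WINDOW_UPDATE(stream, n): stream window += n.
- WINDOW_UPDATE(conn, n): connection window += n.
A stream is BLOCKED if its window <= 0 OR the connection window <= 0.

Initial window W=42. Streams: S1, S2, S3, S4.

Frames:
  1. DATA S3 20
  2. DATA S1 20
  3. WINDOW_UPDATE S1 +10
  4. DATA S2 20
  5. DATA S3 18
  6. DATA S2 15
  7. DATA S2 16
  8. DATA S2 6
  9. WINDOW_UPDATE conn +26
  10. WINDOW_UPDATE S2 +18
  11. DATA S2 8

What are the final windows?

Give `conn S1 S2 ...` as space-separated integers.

Op 1: conn=22 S1=42 S2=42 S3=22 S4=42 blocked=[]
Op 2: conn=2 S1=22 S2=42 S3=22 S4=42 blocked=[]
Op 3: conn=2 S1=32 S2=42 S3=22 S4=42 blocked=[]
Op 4: conn=-18 S1=32 S2=22 S3=22 S4=42 blocked=[1, 2, 3, 4]
Op 5: conn=-36 S1=32 S2=22 S3=4 S4=42 blocked=[1, 2, 3, 4]
Op 6: conn=-51 S1=32 S2=7 S3=4 S4=42 blocked=[1, 2, 3, 4]
Op 7: conn=-67 S1=32 S2=-9 S3=4 S4=42 blocked=[1, 2, 3, 4]
Op 8: conn=-73 S1=32 S2=-15 S3=4 S4=42 blocked=[1, 2, 3, 4]
Op 9: conn=-47 S1=32 S2=-15 S3=4 S4=42 blocked=[1, 2, 3, 4]
Op 10: conn=-47 S1=32 S2=3 S3=4 S4=42 blocked=[1, 2, 3, 4]
Op 11: conn=-55 S1=32 S2=-5 S3=4 S4=42 blocked=[1, 2, 3, 4]

Answer: -55 32 -5 4 42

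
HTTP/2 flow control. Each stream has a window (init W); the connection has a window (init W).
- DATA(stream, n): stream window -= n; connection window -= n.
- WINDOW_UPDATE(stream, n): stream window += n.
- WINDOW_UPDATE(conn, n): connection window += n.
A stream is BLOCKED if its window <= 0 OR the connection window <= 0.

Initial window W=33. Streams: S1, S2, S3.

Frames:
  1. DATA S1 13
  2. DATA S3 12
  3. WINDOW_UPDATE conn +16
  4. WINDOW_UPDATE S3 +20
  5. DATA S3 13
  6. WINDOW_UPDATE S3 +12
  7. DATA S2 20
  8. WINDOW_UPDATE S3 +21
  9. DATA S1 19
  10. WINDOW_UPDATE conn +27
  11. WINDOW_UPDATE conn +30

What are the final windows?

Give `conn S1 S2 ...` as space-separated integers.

Op 1: conn=20 S1=20 S2=33 S3=33 blocked=[]
Op 2: conn=8 S1=20 S2=33 S3=21 blocked=[]
Op 3: conn=24 S1=20 S2=33 S3=21 blocked=[]
Op 4: conn=24 S1=20 S2=33 S3=41 blocked=[]
Op 5: conn=11 S1=20 S2=33 S3=28 blocked=[]
Op 6: conn=11 S1=20 S2=33 S3=40 blocked=[]
Op 7: conn=-9 S1=20 S2=13 S3=40 blocked=[1, 2, 3]
Op 8: conn=-9 S1=20 S2=13 S3=61 blocked=[1, 2, 3]
Op 9: conn=-28 S1=1 S2=13 S3=61 blocked=[1, 2, 3]
Op 10: conn=-1 S1=1 S2=13 S3=61 blocked=[1, 2, 3]
Op 11: conn=29 S1=1 S2=13 S3=61 blocked=[]

Answer: 29 1 13 61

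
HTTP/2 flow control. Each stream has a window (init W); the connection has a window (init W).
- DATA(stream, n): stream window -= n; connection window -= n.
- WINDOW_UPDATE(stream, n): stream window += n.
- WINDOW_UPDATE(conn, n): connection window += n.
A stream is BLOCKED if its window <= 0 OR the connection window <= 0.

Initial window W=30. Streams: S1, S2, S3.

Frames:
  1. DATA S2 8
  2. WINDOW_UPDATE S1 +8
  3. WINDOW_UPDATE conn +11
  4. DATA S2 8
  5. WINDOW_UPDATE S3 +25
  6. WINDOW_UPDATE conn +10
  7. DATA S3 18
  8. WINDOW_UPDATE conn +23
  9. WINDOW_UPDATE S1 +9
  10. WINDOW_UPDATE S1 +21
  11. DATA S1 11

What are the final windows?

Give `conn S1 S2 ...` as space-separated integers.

Answer: 29 57 14 37

Derivation:
Op 1: conn=22 S1=30 S2=22 S3=30 blocked=[]
Op 2: conn=22 S1=38 S2=22 S3=30 blocked=[]
Op 3: conn=33 S1=38 S2=22 S3=30 blocked=[]
Op 4: conn=25 S1=38 S2=14 S3=30 blocked=[]
Op 5: conn=25 S1=38 S2=14 S3=55 blocked=[]
Op 6: conn=35 S1=38 S2=14 S3=55 blocked=[]
Op 7: conn=17 S1=38 S2=14 S3=37 blocked=[]
Op 8: conn=40 S1=38 S2=14 S3=37 blocked=[]
Op 9: conn=40 S1=47 S2=14 S3=37 blocked=[]
Op 10: conn=40 S1=68 S2=14 S3=37 blocked=[]
Op 11: conn=29 S1=57 S2=14 S3=37 blocked=[]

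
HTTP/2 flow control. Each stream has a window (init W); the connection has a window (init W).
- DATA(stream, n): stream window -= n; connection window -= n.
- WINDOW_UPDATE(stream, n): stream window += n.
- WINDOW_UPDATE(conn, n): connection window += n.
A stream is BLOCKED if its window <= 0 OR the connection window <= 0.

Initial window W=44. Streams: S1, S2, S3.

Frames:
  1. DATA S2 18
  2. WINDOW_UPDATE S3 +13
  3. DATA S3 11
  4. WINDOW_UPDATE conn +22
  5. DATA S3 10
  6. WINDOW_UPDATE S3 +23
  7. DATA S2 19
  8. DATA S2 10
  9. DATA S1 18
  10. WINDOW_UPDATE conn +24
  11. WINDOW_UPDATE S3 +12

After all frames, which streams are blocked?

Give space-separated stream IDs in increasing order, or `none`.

Op 1: conn=26 S1=44 S2=26 S3=44 blocked=[]
Op 2: conn=26 S1=44 S2=26 S3=57 blocked=[]
Op 3: conn=15 S1=44 S2=26 S3=46 blocked=[]
Op 4: conn=37 S1=44 S2=26 S3=46 blocked=[]
Op 5: conn=27 S1=44 S2=26 S3=36 blocked=[]
Op 6: conn=27 S1=44 S2=26 S3=59 blocked=[]
Op 7: conn=8 S1=44 S2=7 S3=59 blocked=[]
Op 8: conn=-2 S1=44 S2=-3 S3=59 blocked=[1, 2, 3]
Op 9: conn=-20 S1=26 S2=-3 S3=59 blocked=[1, 2, 3]
Op 10: conn=4 S1=26 S2=-3 S3=59 blocked=[2]
Op 11: conn=4 S1=26 S2=-3 S3=71 blocked=[2]

Answer: S2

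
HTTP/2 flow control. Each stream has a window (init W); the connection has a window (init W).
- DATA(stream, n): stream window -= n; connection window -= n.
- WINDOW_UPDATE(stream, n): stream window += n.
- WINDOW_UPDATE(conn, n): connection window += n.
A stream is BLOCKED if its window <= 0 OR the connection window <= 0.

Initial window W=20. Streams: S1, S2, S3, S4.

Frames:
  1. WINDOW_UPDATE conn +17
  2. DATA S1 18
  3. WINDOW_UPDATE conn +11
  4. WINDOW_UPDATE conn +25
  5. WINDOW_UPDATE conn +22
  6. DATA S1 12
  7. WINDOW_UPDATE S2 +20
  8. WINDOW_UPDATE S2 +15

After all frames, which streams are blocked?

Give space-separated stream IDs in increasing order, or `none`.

Answer: S1

Derivation:
Op 1: conn=37 S1=20 S2=20 S3=20 S4=20 blocked=[]
Op 2: conn=19 S1=2 S2=20 S3=20 S4=20 blocked=[]
Op 3: conn=30 S1=2 S2=20 S3=20 S4=20 blocked=[]
Op 4: conn=55 S1=2 S2=20 S3=20 S4=20 blocked=[]
Op 5: conn=77 S1=2 S2=20 S3=20 S4=20 blocked=[]
Op 6: conn=65 S1=-10 S2=20 S3=20 S4=20 blocked=[1]
Op 7: conn=65 S1=-10 S2=40 S3=20 S4=20 blocked=[1]
Op 8: conn=65 S1=-10 S2=55 S3=20 S4=20 blocked=[1]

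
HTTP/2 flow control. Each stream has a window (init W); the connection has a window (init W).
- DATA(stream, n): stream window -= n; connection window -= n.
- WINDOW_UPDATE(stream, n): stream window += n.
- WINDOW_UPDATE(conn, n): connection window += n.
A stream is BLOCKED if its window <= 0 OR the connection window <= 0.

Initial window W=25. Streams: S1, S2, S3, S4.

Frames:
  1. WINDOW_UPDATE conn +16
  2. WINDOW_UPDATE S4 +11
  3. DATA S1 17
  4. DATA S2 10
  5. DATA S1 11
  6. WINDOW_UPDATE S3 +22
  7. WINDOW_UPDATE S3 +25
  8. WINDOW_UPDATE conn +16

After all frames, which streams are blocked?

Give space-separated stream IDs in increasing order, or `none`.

Op 1: conn=41 S1=25 S2=25 S3=25 S4=25 blocked=[]
Op 2: conn=41 S1=25 S2=25 S3=25 S4=36 blocked=[]
Op 3: conn=24 S1=8 S2=25 S3=25 S4=36 blocked=[]
Op 4: conn=14 S1=8 S2=15 S3=25 S4=36 blocked=[]
Op 5: conn=3 S1=-3 S2=15 S3=25 S4=36 blocked=[1]
Op 6: conn=3 S1=-3 S2=15 S3=47 S4=36 blocked=[1]
Op 7: conn=3 S1=-3 S2=15 S3=72 S4=36 blocked=[1]
Op 8: conn=19 S1=-3 S2=15 S3=72 S4=36 blocked=[1]

Answer: S1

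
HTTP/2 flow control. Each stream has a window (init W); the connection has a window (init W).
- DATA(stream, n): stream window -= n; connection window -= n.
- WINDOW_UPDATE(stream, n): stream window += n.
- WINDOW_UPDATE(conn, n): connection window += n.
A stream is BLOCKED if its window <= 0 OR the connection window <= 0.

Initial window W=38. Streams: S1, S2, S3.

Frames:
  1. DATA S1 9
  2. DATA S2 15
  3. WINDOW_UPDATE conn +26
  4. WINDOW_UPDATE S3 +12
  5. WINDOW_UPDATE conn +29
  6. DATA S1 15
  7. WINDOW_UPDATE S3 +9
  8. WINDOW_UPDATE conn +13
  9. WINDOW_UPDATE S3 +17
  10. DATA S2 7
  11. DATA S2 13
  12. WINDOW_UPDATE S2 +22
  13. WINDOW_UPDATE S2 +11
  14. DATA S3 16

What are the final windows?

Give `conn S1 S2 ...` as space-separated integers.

Answer: 31 14 36 60

Derivation:
Op 1: conn=29 S1=29 S2=38 S3=38 blocked=[]
Op 2: conn=14 S1=29 S2=23 S3=38 blocked=[]
Op 3: conn=40 S1=29 S2=23 S3=38 blocked=[]
Op 4: conn=40 S1=29 S2=23 S3=50 blocked=[]
Op 5: conn=69 S1=29 S2=23 S3=50 blocked=[]
Op 6: conn=54 S1=14 S2=23 S3=50 blocked=[]
Op 7: conn=54 S1=14 S2=23 S3=59 blocked=[]
Op 8: conn=67 S1=14 S2=23 S3=59 blocked=[]
Op 9: conn=67 S1=14 S2=23 S3=76 blocked=[]
Op 10: conn=60 S1=14 S2=16 S3=76 blocked=[]
Op 11: conn=47 S1=14 S2=3 S3=76 blocked=[]
Op 12: conn=47 S1=14 S2=25 S3=76 blocked=[]
Op 13: conn=47 S1=14 S2=36 S3=76 blocked=[]
Op 14: conn=31 S1=14 S2=36 S3=60 blocked=[]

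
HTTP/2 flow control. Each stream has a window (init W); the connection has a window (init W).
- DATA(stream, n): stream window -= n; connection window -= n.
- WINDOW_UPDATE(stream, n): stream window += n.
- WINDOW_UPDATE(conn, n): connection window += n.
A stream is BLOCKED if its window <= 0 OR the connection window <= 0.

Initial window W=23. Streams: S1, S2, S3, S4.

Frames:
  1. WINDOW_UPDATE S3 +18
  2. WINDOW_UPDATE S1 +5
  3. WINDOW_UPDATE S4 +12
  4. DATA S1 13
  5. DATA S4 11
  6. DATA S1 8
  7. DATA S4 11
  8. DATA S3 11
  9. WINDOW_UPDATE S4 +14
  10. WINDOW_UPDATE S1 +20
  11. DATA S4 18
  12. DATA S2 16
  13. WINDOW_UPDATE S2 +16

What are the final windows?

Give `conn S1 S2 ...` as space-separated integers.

Op 1: conn=23 S1=23 S2=23 S3=41 S4=23 blocked=[]
Op 2: conn=23 S1=28 S2=23 S3=41 S4=23 blocked=[]
Op 3: conn=23 S1=28 S2=23 S3=41 S4=35 blocked=[]
Op 4: conn=10 S1=15 S2=23 S3=41 S4=35 blocked=[]
Op 5: conn=-1 S1=15 S2=23 S3=41 S4=24 blocked=[1, 2, 3, 4]
Op 6: conn=-9 S1=7 S2=23 S3=41 S4=24 blocked=[1, 2, 3, 4]
Op 7: conn=-20 S1=7 S2=23 S3=41 S4=13 blocked=[1, 2, 3, 4]
Op 8: conn=-31 S1=7 S2=23 S3=30 S4=13 blocked=[1, 2, 3, 4]
Op 9: conn=-31 S1=7 S2=23 S3=30 S4=27 blocked=[1, 2, 3, 4]
Op 10: conn=-31 S1=27 S2=23 S3=30 S4=27 blocked=[1, 2, 3, 4]
Op 11: conn=-49 S1=27 S2=23 S3=30 S4=9 blocked=[1, 2, 3, 4]
Op 12: conn=-65 S1=27 S2=7 S3=30 S4=9 blocked=[1, 2, 3, 4]
Op 13: conn=-65 S1=27 S2=23 S3=30 S4=9 blocked=[1, 2, 3, 4]

Answer: -65 27 23 30 9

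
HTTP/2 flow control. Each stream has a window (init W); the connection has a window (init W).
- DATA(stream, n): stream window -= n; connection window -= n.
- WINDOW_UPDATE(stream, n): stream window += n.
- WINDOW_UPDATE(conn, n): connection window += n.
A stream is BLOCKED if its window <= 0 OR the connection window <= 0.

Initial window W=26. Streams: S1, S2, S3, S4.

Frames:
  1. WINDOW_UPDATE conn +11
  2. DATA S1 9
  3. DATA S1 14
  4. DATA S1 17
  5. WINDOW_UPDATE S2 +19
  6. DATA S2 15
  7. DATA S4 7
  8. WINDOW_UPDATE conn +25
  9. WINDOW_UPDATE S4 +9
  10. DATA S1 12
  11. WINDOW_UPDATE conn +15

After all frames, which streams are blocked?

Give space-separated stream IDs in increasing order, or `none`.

Answer: S1

Derivation:
Op 1: conn=37 S1=26 S2=26 S3=26 S4=26 blocked=[]
Op 2: conn=28 S1=17 S2=26 S3=26 S4=26 blocked=[]
Op 3: conn=14 S1=3 S2=26 S3=26 S4=26 blocked=[]
Op 4: conn=-3 S1=-14 S2=26 S3=26 S4=26 blocked=[1, 2, 3, 4]
Op 5: conn=-3 S1=-14 S2=45 S3=26 S4=26 blocked=[1, 2, 3, 4]
Op 6: conn=-18 S1=-14 S2=30 S3=26 S4=26 blocked=[1, 2, 3, 4]
Op 7: conn=-25 S1=-14 S2=30 S3=26 S4=19 blocked=[1, 2, 3, 4]
Op 8: conn=0 S1=-14 S2=30 S3=26 S4=19 blocked=[1, 2, 3, 4]
Op 9: conn=0 S1=-14 S2=30 S3=26 S4=28 blocked=[1, 2, 3, 4]
Op 10: conn=-12 S1=-26 S2=30 S3=26 S4=28 blocked=[1, 2, 3, 4]
Op 11: conn=3 S1=-26 S2=30 S3=26 S4=28 blocked=[1]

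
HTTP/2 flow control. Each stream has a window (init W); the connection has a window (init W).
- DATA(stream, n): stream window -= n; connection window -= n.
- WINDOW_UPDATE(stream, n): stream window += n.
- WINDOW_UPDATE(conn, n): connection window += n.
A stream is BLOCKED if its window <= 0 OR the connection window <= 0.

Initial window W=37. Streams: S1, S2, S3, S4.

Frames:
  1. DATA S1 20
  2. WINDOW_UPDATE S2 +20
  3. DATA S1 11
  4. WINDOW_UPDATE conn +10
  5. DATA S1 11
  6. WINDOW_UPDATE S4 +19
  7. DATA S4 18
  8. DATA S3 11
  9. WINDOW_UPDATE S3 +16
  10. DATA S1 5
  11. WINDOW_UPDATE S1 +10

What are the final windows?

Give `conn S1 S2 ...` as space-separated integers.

Op 1: conn=17 S1=17 S2=37 S3=37 S4=37 blocked=[]
Op 2: conn=17 S1=17 S2=57 S3=37 S4=37 blocked=[]
Op 3: conn=6 S1=6 S2=57 S3=37 S4=37 blocked=[]
Op 4: conn=16 S1=6 S2=57 S3=37 S4=37 blocked=[]
Op 5: conn=5 S1=-5 S2=57 S3=37 S4=37 blocked=[1]
Op 6: conn=5 S1=-5 S2=57 S3=37 S4=56 blocked=[1]
Op 7: conn=-13 S1=-5 S2=57 S3=37 S4=38 blocked=[1, 2, 3, 4]
Op 8: conn=-24 S1=-5 S2=57 S3=26 S4=38 blocked=[1, 2, 3, 4]
Op 9: conn=-24 S1=-5 S2=57 S3=42 S4=38 blocked=[1, 2, 3, 4]
Op 10: conn=-29 S1=-10 S2=57 S3=42 S4=38 blocked=[1, 2, 3, 4]
Op 11: conn=-29 S1=0 S2=57 S3=42 S4=38 blocked=[1, 2, 3, 4]

Answer: -29 0 57 42 38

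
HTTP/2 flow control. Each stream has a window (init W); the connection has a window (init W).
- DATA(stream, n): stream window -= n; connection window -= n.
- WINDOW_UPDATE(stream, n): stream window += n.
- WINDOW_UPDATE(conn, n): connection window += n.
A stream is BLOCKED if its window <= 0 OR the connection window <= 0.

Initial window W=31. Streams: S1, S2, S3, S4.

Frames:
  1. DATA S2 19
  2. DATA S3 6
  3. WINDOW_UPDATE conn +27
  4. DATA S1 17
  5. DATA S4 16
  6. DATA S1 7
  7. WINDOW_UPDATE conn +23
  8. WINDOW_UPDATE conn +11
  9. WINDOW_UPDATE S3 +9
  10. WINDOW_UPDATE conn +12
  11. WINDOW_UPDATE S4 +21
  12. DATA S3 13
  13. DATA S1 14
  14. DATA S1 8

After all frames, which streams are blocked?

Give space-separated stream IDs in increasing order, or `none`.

Op 1: conn=12 S1=31 S2=12 S3=31 S4=31 blocked=[]
Op 2: conn=6 S1=31 S2=12 S3=25 S4=31 blocked=[]
Op 3: conn=33 S1=31 S2=12 S3=25 S4=31 blocked=[]
Op 4: conn=16 S1=14 S2=12 S3=25 S4=31 blocked=[]
Op 5: conn=0 S1=14 S2=12 S3=25 S4=15 blocked=[1, 2, 3, 4]
Op 6: conn=-7 S1=7 S2=12 S3=25 S4=15 blocked=[1, 2, 3, 4]
Op 7: conn=16 S1=7 S2=12 S3=25 S4=15 blocked=[]
Op 8: conn=27 S1=7 S2=12 S3=25 S4=15 blocked=[]
Op 9: conn=27 S1=7 S2=12 S3=34 S4=15 blocked=[]
Op 10: conn=39 S1=7 S2=12 S3=34 S4=15 blocked=[]
Op 11: conn=39 S1=7 S2=12 S3=34 S4=36 blocked=[]
Op 12: conn=26 S1=7 S2=12 S3=21 S4=36 blocked=[]
Op 13: conn=12 S1=-7 S2=12 S3=21 S4=36 blocked=[1]
Op 14: conn=4 S1=-15 S2=12 S3=21 S4=36 blocked=[1]

Answer: S1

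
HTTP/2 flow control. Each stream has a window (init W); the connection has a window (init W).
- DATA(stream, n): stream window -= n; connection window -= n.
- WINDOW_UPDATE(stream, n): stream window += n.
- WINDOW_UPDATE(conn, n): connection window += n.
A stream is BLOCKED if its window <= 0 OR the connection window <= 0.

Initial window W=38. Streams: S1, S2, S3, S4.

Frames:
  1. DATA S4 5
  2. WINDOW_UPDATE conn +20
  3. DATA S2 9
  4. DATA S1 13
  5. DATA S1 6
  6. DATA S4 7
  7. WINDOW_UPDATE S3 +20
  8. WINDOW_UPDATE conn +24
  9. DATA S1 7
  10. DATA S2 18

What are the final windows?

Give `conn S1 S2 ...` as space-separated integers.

Answer: 17 12 11 58 26

Derivation:
Op 1: conn=33 S1=38 S2=38 S3=38 S4=33 blocked=[]
Op 2: conn=53 S1=38 S2=38 S3=38 S4=33 blocked=[]
Op 3: conn=44 S1=38 S2=29 S3=38 S4=33 blocked=[]
Op 4: conn=31 S1=25 S2=29 S3=38 S4=33 blocked=[]
Op 5: conn=25 S1=19 S2=29 S3=38 S4=33 blocked=[]
Op 6: conn=18 S1=19 S2=29 S3=38 S4=26 blocked=[]
Op 7: conn=18 S1=19 S2=29 S3=58 S4=26 blocked=[]
Op 8: conn=42 S1=19 S2=29 S3=58 S4=26 blocked=[]
Op 9: conn=35 S1=12 S2=29 S3=58 S4=26 blocked=[]
Op 10: conn=17 S1=12 S2=11 S3=58 S4=26 blocked=[]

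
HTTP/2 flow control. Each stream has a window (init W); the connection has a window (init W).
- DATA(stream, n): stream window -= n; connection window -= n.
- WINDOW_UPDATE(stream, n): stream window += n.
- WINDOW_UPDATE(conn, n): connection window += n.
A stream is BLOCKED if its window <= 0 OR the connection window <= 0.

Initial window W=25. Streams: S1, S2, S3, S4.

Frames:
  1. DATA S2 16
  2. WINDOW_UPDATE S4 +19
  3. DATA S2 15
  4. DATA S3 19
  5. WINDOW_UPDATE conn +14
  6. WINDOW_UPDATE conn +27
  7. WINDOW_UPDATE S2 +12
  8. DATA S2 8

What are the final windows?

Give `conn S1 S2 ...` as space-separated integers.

Answer: 8 25 -2 6 44

Derivation:
Op 1: conn=9 S1=25 S2=9 S3=25 S4=25 blocked=[]
Op 2: conn=9 S1=25 S2=9 S3=25 S4=44 blocked=[]
Op 3: conn=-6 S1=25 S2=-6 S3=25 S4=44 blocked=[1, 2, 3, 4]
Op 4: conn=-25 S1=25 S2=-6 S3=6 S4=44 blocked=[1, 2, 3, 4]
Op 5: conn=-11 S1=25 S2=-6 S3=6 S4=44 blocked=[1, 2, 3, 4]
Op 6: conn=16 S1=25 S2=-6 S3=6 S4=44 blocked=[2]
Op 7: conn=16 S1=25 S2=6 S3=6 S4=44 blocked=[]
Op 8: conn=8 S1=25 S2=-2 S3=6 S4=44 blocked=[2]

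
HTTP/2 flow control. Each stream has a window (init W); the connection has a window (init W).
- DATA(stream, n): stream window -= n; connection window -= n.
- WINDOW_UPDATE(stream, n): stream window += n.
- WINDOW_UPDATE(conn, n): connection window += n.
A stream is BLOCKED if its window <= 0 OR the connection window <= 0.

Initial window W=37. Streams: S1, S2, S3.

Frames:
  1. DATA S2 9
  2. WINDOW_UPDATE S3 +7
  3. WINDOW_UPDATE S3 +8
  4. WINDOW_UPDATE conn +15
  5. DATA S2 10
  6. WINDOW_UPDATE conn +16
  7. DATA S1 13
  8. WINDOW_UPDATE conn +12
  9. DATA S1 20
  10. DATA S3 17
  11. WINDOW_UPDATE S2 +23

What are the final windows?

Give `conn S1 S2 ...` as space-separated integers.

Op 1: conn=28 S1=37 S2=28 S3=37 blocked=[]
Op 2: conn=28 S1=37 S2=28 S3=44 blocked=[]
Op 3: conn=28 S1=37 S2=28 S3=52 blocked=[]
Op 4: conn=43 S1=37 S2=28 S3=52 blocked=[]
Op 5: conn=33 S1=37 S2=18 S3=52 blocked=[]
Op 6: conn=49 S1=37 S2=18 S3=52 blocked=[]
Op 7: conn=36 S1=24 S2=18 S3=52 blocked=[]
Op 8: conn=48 S1=24 S2=18 S3=52 blocked=[]
Op 9: conn=28 S1=4 S2=18 S3=52 blocked=[]
Op 10: conn=11 S1=4 S2=18 S3=35 blocked=[]
Op 11: conn=11 S1=4 S2=41 S3=35 blocked=[]

Answer: 11 4 41 35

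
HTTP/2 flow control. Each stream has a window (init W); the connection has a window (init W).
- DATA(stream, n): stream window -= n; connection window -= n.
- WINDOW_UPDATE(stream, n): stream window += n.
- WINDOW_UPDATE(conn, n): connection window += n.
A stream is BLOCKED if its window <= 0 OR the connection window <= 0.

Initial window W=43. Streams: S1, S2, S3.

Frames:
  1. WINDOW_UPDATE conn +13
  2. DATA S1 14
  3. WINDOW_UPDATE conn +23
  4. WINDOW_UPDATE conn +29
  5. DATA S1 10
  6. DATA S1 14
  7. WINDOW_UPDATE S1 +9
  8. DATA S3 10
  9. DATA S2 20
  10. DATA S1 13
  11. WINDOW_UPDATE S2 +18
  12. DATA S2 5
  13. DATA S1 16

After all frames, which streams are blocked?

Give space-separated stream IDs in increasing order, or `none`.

Op 1: conn=56 S1=43 S2=43 S3=43 blocked=[]
Op 2: conn=42 S1=29 S2=43 S3=43 blocked=[]
Op 3: conn=65 S1=29 S2=43 S3=43 blocked=[]
Op 4: conn=94 S1=29 S2=43 S3=43 blocked=[]
Op 5: conn=84 S1=19 S2=43 S3=43 blocked=[]
Op 6: conn=70 S1=5 S2=43 S3=43 blocked=[]
Op 7: conn=70 S1=14 S2=43 S3=43 blocked=[]
Op 8: conn=60 S1=14 S2=43 S3=33 blocked=[]
Op 9: conn=40 S1=14 S2=23 S3=33 blocked=[]
Op 10: conn=27 S1=1 S2=23 S3=33 blocked=[]
Op 11: conn=27 S1=1 S2=41 S3=33 blocked=[]
Op 12: conn=22 S1=1 S2=36 S3=33 blocked=[]
Op 13: conn=6 S1=-15 S2=36 S3=33 blocked=[1]

Answer: S1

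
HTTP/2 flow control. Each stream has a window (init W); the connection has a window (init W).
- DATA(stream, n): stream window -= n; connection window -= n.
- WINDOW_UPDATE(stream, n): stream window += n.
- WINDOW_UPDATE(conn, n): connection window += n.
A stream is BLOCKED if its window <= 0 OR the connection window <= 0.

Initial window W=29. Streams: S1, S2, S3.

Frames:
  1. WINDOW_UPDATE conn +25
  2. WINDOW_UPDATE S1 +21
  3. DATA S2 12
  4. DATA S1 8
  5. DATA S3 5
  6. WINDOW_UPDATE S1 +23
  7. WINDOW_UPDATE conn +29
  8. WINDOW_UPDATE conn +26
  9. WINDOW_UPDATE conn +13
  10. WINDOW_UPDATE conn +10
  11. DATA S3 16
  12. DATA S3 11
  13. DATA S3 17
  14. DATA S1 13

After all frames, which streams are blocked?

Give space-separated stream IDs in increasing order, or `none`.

Op 1: conn=54 S1=29 S2=29 S3=29 blocked=[]
Op 2: conn=54 S1=50 S2=29 S3=29 blocked=[]
Op 3: conn=42 S1=50 S2=17 S3=29 blocked=[]
Op 4: conn=34 S1=42 S2=17 S3=29 blocked=[]
Op 5: conn=29 S1=42 S2=17 S3=24 blocked=[]
Op 6: conn=29 S1=65 S2=17 S3=24 blocked=[]
Op 7: conn=58 S1=65 S2=17 S3=24 blocked=[]
Op 8: conn=84 S1=65 S2=17 S3=24 blocked=[]
Op 9: conn=97 S1=65 S2=17 S3=24 blocked=[]
Op 10: conn=107 S1=65 S2=17 S3=24 blocked=[]
Op 11: conn=91 S1=65 S2=17 S3=8 blocked=[]
Op 12: conn=80 S1=65 S2=17 S3=-3 blocked=[3]
Op 13: conn=63 S1=65 S2=17 S3=-20 blocked=[3]
Op 14: conn=50 S1=52 S2=17 S3=-20 blocked=[3]

Answer: S3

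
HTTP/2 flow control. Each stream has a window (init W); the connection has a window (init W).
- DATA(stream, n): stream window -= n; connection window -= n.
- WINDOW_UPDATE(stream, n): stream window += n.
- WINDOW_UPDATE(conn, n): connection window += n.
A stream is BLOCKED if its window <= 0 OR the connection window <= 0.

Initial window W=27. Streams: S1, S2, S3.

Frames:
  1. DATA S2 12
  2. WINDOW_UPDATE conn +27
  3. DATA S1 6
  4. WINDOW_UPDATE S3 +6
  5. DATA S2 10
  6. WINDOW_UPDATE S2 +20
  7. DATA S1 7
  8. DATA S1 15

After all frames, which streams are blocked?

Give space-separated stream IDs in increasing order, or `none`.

Answer: S1

Derivation:
Op 1: conn=15 S1=27 S2=15 S3=27 blocked=[]
Op 2: conn=42 S1=27 S2=15 S3=27 blocked=[]
Op 3: conn=36 S1=21 S2=15 S3=27 blocked=[]
Op 4: conn=36 S1=21 S2=15 S3=33 blocked=[]
Op 5: conn=26 S1=21 S2=5 S3=33 blocked=[]
Op 6: conn=26 S1=21 S2=25 S3=33 blocked=[]
Op 7: conn=19 S1=14 S2=25 S3=33 blocked=[]
Op 8: conn=4 S1=-1 S2=25 S3=33 blocked=[1]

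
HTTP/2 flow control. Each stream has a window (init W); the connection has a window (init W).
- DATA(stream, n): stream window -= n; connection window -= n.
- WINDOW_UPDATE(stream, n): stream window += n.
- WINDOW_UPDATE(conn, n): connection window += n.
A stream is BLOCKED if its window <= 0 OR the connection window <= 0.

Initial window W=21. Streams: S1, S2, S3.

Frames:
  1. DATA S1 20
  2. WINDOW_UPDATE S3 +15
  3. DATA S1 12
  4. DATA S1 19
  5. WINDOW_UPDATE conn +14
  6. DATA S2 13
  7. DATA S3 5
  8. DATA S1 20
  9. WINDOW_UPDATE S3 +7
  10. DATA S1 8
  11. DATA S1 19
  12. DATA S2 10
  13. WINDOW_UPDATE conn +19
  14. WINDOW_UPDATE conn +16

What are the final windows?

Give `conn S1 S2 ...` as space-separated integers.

Op 1: conn=1 S1=1 S2=21 S3=21 blocked=[]
Op 2: conn=1 S1=1 S2=21 S3=36 blocked=[]
Op 3: conn=-11 S1=-11 S2=21 S3=36 blocked=[1, 2, 3]
Op 4: conn=-30 S1=-30 S2=21 S3=36 blocked=[1, 2, 3]
Op 5: conn=-16 S1=-30 S2=21 S3=36 blocked=[1, 2, 3]
Op 6: conn=-29 S1=-30 S2=8 S3=36 blocked=[1, 2, 3]
Op 7: conn=-34 S1=-30 S2=8 S3=31 blocked=[1, 2, 3]
Op 8: conn=-54 S1=-50 S2=8 S3=31 blocked=[1, 2, 3]
Op 9: conn=-54 S1=-50 S2=8 S3=38 blocked=[1, 2, 3]
Op 10: conn=-62 S1=-58 S2=8 S3=38 blocked=[1, 2, 3]
Op 11: conn=-81 S1=-77 S2=8 S3=38 blocked=[1, 2, 3]
Op 12: conn=-91 S1=-77 S2=-2 S3=38 blocked=[1, 2, 3]
Op 13: conn=-72 S1=-77 S2=-2 S3=38 blocked=[1, 2, 3]
Op 14: conn=-56 S1=-77 S2=-2 S3=38 blocked=[1, 2, 3]

Answer: -56 -77 -2 38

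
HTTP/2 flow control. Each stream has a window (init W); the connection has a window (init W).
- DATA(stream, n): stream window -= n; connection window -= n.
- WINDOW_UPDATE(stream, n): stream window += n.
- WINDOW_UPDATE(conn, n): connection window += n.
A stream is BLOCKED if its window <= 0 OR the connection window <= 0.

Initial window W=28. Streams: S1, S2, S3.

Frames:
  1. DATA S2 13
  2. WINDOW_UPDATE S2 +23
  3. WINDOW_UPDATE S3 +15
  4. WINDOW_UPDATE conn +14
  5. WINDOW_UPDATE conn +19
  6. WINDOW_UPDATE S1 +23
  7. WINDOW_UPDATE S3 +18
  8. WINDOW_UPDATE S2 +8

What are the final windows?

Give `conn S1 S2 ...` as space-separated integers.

Op 1: conn=15 S1=28 S2=15 S3=28 blocked=[]
Op 2: conn=15 S1=28 S2=38 S3=28 blocked=[]
Op 3: conn=15 S1=28 S2=38 S3=43 blocked=[]
Op 4: conn=29 S1=28 S2=38 S3=43 blocked=[]
Op 5: conn=48 S1=28 S2=38 S3=43 blocked=[]
Op 6: conn=48 S1=51 S2=38 S3=43 blocked=[]
Op 7: conn=48 S1=51 S2=38 S3=61 blocked=[]
Op 8: conn=48 S1=51 S2=46 S3=61 blocked=[]

Answer: 48 51 46 61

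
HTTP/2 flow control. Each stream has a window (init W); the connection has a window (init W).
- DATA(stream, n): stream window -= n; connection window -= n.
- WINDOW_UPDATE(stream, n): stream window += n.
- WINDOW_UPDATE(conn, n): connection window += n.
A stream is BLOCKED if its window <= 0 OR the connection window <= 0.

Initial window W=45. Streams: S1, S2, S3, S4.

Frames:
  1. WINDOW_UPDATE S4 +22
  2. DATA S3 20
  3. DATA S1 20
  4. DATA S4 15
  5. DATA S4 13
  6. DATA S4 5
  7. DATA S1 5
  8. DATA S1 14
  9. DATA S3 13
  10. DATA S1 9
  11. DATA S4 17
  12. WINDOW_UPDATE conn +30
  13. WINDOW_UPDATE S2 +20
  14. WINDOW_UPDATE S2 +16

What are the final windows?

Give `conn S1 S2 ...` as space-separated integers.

Answer: -56 -3 81 12 17

Derivation:
Op 1: conn=45 S1=45 S2=45 S3=45 S4=67 blocked=[]
Op 2: conn=25 S1=45 S2=45 S3=25 S4=67 blocked=[]
Op 3: conn=5 S1=25 S2=45 S3=25 S4=67 blocked=[]
Op 4: conn=-10 S1=25 S2=45 S3=25 S4=52 blocked=[1, 2, 3, 4]
Op 5: conn=-23 S1=25 S2=45 S3=25 S4=39 blocked=[1, 2, 3, 4]
Op 6: conn=-28 S1=25 S2=45 S3=25 S4=34 blocked=[1, 2, 3, 4]
Op 7: conn=-33 S1=20 S2=45 S3=25 S4=34 blocked=[1, 2, 3, 4]
Op 8: conn=-47 S1=6 S2=45 S3=25 S4=34 blocked=[1, 2, 3, 4]
Op 9: conn=-60 S1=6 S2=45 S3=12 S4=34 blocked=[1, 2, 3, 4]
Op 10: conn=-69 S1=-3 S2=45 S3=12 S4=34 blocked=[1, 2, 3, 4]
Op 11: conn=-86 S1=-3 S2=45 S3=12 S4=17 blocked=[1, 2, 3, 4]
Op 12: conn=-56 S1=-3 S2=45 S3=12 S4=17 blocked=[1, 2, 3, 4]
Op 13: conn=-56 S1=-3 S2=65 S3=12 S4=17 blocked=[1, 2, 3, 4]
Op 14: conn=-56 S1=-3 S2=81 S3=12 S4=17 blocked=[1, 2, 3, 4]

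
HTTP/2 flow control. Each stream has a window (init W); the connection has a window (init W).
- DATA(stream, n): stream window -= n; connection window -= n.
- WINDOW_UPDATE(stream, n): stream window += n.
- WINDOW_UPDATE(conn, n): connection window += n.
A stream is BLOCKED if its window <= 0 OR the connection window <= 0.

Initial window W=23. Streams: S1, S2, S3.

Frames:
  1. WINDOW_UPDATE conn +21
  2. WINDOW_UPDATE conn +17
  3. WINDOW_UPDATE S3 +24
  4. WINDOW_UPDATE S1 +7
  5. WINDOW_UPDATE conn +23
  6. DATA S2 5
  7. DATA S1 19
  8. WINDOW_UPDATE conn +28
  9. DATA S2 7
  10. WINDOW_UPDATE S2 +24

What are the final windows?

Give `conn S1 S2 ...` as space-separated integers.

Answer: 81 11 35 47

Derivation:
Op 1: conn=44 S1=23 S2=23 S3=23 blocked=[]
Op 2: conn=61 S1=23 S2=23 S3=23 blocked=[]
Op 3: conn=61 S1=23 S2=23 S3=47 blocked=[]
Op 4: conn=61 S1=30 S2=23 S3=47 blocked=[]
Op 5: conn=84 S1=30 S2=23 S3=47 blocked=[]
Op 6: conn=79 S1=30 S2=18 S3=47 blocked=[]
Op 7: conn=60 S1=11 S2=18 S3=47 blocked=[]
Op 8: conn=88 S1=11 S2=18 S3=47 blocked=[]
Op 9: conn=81 S1=11 S2=11 S3=47 blocked=[]
Op 10: conn=81 S1=11 S2=35 S3=47 blocked=[]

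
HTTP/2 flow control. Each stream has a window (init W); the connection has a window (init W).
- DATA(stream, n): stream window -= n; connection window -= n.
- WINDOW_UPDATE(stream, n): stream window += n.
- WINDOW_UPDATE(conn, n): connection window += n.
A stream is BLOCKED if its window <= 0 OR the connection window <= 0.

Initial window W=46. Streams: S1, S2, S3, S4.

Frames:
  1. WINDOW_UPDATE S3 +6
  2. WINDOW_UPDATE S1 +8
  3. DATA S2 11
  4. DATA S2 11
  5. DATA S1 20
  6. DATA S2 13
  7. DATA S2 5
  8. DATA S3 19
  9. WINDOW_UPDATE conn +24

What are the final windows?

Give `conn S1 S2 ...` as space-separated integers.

Op 1: conn=46 S1=46 S2=46 S3=52 S4=46 blocked=[]
Op 2: conn=46 S1=54 S2=46 S3=52 S4=46 blocked=[]
Op 3: conn=35 S1=54 S2=35 S3=52 S4=46 blocked=[]
Op 4: conn=24 S1=54 S2=24 S3=52 S4=46 blocked=[]
Op 5: conn=4 S1=34 S2=24 S3=52 S4=46 blocked=[]
Op 6: conn=-9 S1=34 S2=11 S3=52 S4=46 blocked=[1, 2, 3, 4]
Op 7: conn=-14 S1=34 S2=6 S3=52 S4=46 blocked=[1, 2, 3, 4]
Op 8: conn=-33 S1=34 S2=6 S3=33 S4=46 blocked=[1, 2, 3, 4]
Op 9: conn=-9 S1=34 S2=6 S3=33 S4=46 blocked=[1, 2, 3, 4]

Answer: -9 34 6 33 46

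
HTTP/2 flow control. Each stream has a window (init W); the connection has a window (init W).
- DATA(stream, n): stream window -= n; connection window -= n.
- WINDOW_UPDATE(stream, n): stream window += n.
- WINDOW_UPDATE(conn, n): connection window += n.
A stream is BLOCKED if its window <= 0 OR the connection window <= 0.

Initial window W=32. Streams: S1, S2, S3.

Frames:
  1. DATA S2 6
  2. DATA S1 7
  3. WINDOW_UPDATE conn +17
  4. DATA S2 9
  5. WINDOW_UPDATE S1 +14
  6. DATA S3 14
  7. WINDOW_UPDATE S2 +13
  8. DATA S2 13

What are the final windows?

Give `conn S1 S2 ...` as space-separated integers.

Answer: 0 39 17 18

Derivation:
Op 1: conn=26 S1=32 S2=26 S3=32 blocked=[]
Op 2: conn=19 S1=25 S2=26 S3=32 blocked=[]
Op 3: conn=36 S1=25 S2=26 S3=32 blocked=[]
Op 4: conn=27 S1=25 S2=17 S3=32 blocked=[]
Op 5: conn=27 S1=39 S2=17 S3=32 blocked=[]
Op 6: conn=13 S1=39 S2=17 S3=18 blocked=[]
Op 7: conn=13 S1=39 S2=30 S3=18 blocked=[]
Op 8: conn=0 S1=39 S2=17 S3=18 blocked=[1, 2, 3]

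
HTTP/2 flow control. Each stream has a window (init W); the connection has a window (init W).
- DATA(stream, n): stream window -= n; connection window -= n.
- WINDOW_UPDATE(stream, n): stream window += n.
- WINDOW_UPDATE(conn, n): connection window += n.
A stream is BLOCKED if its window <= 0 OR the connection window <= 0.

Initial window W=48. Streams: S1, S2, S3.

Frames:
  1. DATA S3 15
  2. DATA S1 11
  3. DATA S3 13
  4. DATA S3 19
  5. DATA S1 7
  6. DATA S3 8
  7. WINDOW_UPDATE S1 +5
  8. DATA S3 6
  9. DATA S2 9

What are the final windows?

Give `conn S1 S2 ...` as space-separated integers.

Answer: -40 35 39 -13

Derivation:
Op 1: conn=33 S1=48 S2=48 S3=33 blocked=[]
Op 2: conn=22 S1=37 S2=48 S3=33 blocked=[]
Op 3: conn=9 S1=37 S2=48 S3=20 blocked=[]
Op 4: conn=-10 S1=37 S2=48 S3=1 blocked=[1, 2, 3]
Op 5: conn=-17 S1=30 S2=48 S3=1 blocked=[1, 2, 3]
Op 6: conn=-25 S1=30 S2=48 S3=-7 blocked=[1, 2, 3]
Op 7: conn=-25 S1=35 S2=48 S3=-7 blocked=[1, 2, 3]
Op 8: conn=-31 S1=35 S2=48 S3=-13 blocked=[1, 2, 3]
Op 9: conn=-40 S1=35 S2=39 S3=-13 blocked=[1, 2, 3]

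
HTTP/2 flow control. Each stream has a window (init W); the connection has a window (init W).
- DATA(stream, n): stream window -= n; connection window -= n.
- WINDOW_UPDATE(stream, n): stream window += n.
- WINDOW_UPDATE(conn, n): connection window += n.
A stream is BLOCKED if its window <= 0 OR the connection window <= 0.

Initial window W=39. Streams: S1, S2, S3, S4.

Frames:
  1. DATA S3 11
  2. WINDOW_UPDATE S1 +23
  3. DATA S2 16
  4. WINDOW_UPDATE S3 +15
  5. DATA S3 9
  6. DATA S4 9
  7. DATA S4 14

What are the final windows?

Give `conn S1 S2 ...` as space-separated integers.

Answer: -20 62 23 34 16

Derivation:
Op 1: conn=28 S1=39 S2=39 S3=28 S4=39 blocked=[]
Op 2: conn=28 S1=62 S2=39 S3=28 S4=39 blocked=[]
Op 3: conn=12 S1=62 S2=23 S3=28 S4=39 blocked=[]
Op 4: conn=12 S1=62 S2=23 S3=43 S4=39 blocked=[]
Op 5: conn=3 S1=62 S2=23 S3=34 S4=39 blocked=[]
Op 6: conn=-6 S1=62 S2=23 S3=34 S4=30 blocked=[1, 2, 3, 4]
Op 7: conn=-20 S1=62 S2=23 S3=34 S4=16 blocked=[1, 2, 3, 4]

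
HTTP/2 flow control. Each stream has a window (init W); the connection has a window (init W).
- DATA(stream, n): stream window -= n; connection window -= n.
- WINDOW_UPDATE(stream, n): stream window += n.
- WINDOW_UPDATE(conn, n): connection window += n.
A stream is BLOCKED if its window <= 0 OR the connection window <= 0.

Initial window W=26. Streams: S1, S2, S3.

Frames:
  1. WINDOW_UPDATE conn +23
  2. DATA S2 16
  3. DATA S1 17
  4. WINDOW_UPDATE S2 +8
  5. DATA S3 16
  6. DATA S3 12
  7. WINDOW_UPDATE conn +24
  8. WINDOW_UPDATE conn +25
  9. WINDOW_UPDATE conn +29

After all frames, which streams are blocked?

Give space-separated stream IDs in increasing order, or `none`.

Answer: S3

Derivation:
Op 1: conn=49 S1=26 S2=26 S3=26 blocked=[]
Op 2: conn=33 S1=26 S2=10 S3=26 blocked=[]
Op 3: conn=16 S1=9 S2=10 S3=26 blocked=[]
Op 4: conn=16 S1=9 S2=18 S3=26 blocked=[]
Op 5: conn=0 S1=9 S2=18 S3=10 blocked=[1, 2, 3]
Op 6: conn=-12 S1=9 S2=18 S3=-2 blocked=[1, 2, 3]
Op 7: conn=12 S1=9 S2=18 S3=-2 blocked=[3]
Op 8: conn=37 S1=9 S2=18 S3=-2 blocked=[3]
Op 9: conn=66 S1=9 S2=18 S3=-2 blocked=[3]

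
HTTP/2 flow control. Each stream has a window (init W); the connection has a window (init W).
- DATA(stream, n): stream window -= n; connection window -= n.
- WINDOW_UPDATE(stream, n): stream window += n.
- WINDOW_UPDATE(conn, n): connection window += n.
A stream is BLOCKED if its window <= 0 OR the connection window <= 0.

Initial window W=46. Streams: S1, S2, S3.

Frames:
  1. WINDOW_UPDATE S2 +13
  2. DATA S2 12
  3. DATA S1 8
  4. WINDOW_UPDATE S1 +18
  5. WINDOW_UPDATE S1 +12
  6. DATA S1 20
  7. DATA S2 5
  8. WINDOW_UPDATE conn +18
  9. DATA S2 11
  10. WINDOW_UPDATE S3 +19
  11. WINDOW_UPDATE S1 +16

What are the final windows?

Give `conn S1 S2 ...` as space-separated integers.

Answer: 8 64 31 65

Derivation:
Op 1: conn=46 S1=46 S2=59 S3=46 blocked=[]
Op 2: conn=34 S1=46 S2=47 S3=46 blocked=[]
Op 3: conn=26 S1=38 S2=47 S3=46 blocked=[]
Op 4: conn=26 S1=56 S2=47 S3=46 blocked=[]
Op 5: conn=26 S1=68 S2=47 S3=46 blocked=[]
Op 6: conn=6 S1=48 S2=47 S3=46 blocked=[]
Op 7: conn=1 S1=48 S2=42 S3=46 blocked=[]
Op 8: conn=19 S1=48 S2=42 S3=46 blocked=[]
Op 9: conn=8 S1=48 S2=31 S3=46 blocked=[]
Op 10: conn=8 S1=48 S2=31 S3=65 blocked=[]
Op 11: conn=8 S1=64 S2=31 S3=65 blocked=[]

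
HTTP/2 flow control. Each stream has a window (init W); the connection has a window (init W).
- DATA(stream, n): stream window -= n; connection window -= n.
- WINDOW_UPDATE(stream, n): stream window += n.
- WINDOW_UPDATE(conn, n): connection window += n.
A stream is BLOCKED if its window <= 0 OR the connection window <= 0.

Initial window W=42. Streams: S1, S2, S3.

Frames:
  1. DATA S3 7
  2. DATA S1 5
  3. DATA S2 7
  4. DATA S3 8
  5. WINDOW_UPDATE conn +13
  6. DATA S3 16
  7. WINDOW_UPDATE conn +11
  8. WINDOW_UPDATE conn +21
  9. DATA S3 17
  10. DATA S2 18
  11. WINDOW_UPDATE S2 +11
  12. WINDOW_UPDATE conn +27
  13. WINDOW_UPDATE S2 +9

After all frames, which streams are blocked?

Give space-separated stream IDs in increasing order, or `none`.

Op 1: conn=35 S1=42 S2=42 S3=35 blocked=[]
Op 2: conn=30 S1=37 S2=42 S3=35 blocked=[]
Op 3: conn=23 S1=37 S2=35 S3=35 blocked=[]
Op 4: conn=15 S1=37 S2=35 S3=27 blocked=[]
Op 5: conn=28 S1=37 S2=35 S3=27 blocked=[]
Op 6: conn=12 S1=37 S2=35 S3=11 blocked=[]
Op 7: conn=23 S1=37 S2=35 S3=11 blocked=[]
Op 8: conn=44 S1=37 S2=35 S3=11 blocked=[]
Op 9: conn=27 S1=37 S2=35 S3=-6 blocked=[3]
Op 10: conn=9 S1=37 S2=17 S3=-6 blocked=[3]
Op 11: conn=9 S1=37 S2=28 S3=-6 blocked=[3]
Op 12: conn=36 S1=37 S2=28 S3=-6 blocked=[3]
Op 13: conn=36 S1=37 S2=37 S3=-6 blocked=[3]

Answer: S3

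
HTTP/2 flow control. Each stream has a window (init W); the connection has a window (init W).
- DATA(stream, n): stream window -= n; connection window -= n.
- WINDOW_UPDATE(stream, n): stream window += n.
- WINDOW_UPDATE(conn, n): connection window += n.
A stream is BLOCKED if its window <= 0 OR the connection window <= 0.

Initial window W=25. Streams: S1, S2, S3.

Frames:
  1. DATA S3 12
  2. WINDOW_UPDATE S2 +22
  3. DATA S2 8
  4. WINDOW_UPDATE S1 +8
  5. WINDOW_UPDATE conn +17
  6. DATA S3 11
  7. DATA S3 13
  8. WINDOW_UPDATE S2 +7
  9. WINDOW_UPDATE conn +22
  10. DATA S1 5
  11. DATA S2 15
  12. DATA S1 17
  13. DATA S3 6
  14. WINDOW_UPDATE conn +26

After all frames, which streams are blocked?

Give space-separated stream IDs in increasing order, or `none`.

Answer: S3

Derivation:
Op 1: conn=13 S1=25 S2=25 S3=13 blocked=[]
Op 2: conn=13 S1=25 S2=47 S3=13 blocked=[]
Op 3: conn=5 S1=25 S2=39 S3=13 blocked=[]
Op 4: conn=5 S1=33 S2=39 S3=13 blocked=[]
Op 5: conn=22 S1=33 S2=39 S3=13 blocked=[]
Op 6: conn=11 S1=33 S2=39 S3=2 blocked=[]
Op 7: conn=-2 S1=33 S2=39 S3=-11 blocked=[1, 2, 3]
Op 8: conn=-2 S1=33 S2=46 S3=-11 blocked=[1, 2, 3]
Op 9: conn=20 S1=33 S2=46 S3=-11 blocked=[3]
Op 10: conn=15 S1=28 S2=46 S3=-11 blocked=[3]
Op 11: conn=0 S1=28 S2=31 S3=-11 blocked=[1, 2, 3]
Op 12: conn=-17 S1=11 S2=31 S3=-11 blocked=[1, 2, 3]
Op 13: conn=-23 S1=11 S2=31 S3=-17 blocked=[1, 2, 3]
Op 14: conn=3 S1=11 S2=31 S3=-17 blocked=[3]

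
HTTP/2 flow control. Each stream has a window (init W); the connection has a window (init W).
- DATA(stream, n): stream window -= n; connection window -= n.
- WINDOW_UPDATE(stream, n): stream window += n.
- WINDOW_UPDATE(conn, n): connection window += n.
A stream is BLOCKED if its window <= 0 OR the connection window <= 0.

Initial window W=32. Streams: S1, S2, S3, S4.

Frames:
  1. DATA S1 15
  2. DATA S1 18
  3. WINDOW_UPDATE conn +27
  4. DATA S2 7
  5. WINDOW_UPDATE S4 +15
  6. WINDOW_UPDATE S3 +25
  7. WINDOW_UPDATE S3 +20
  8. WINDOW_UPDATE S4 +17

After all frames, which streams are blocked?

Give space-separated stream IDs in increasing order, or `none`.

Op 1: conn=17 S1=17 S2=32 S3=32 S4=32 blocked=[]
Op 2: conn=-1 S1=-1 S2=32 S3=32 S4=32 blocked=[1, 2, 3, 4]
Op 3: conn=26 S1=-1 S2=32 S3=32 S4=32 blocked=[1]
Op 4: conn=19 S1=-1 S2=25 S3=32 S4=32 blocked=[1]
Op 5: conn=19 S1=-1 S2=25 S3=32 S4=47 blocked=[1]
Op 6: conn=19 S1=-1 S2=25 S3=57 S4=47 blocked=[1]
Op 7: conn=19 S1=-1 S2=25 S3=77 S4=47 blocked=[1]
Op 8: conn=19 S1=-1 S2=25 S3=77 S4=64 blocked=[1]

Answer: S1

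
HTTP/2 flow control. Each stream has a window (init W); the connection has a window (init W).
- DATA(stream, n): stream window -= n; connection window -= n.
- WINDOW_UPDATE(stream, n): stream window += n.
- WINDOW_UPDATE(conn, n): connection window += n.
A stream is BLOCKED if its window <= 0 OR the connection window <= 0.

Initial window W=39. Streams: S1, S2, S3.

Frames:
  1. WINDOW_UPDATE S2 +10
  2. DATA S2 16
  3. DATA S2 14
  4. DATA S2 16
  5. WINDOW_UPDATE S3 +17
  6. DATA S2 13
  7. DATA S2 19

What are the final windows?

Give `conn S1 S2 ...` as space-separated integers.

Op 1: conn=39 S1=39 S2=49 S3=39 blocked=[]
Op 2: conn=23 S1=39 S2=33 S3=39 blocked=[]
Op 3: conn=9 S1=39 S2=19 S3=39 blocked=[]
Op 4: conn=-7 S1=39 S2=3 S3=39 blocked=[1, 2, 3]
Op 5: conn=-7 S1=39 S2=3 S3=56 blocked=[1, 2, 3]
Op 6: conn=-20 S1=39 S2=-10 S3=56 blocked=[1, 2, 3]
Op 7: conn=-39 S1=39 S2=-29 S3=56 blocked=[1, 2, 3]

Answer: -39 39 -29 56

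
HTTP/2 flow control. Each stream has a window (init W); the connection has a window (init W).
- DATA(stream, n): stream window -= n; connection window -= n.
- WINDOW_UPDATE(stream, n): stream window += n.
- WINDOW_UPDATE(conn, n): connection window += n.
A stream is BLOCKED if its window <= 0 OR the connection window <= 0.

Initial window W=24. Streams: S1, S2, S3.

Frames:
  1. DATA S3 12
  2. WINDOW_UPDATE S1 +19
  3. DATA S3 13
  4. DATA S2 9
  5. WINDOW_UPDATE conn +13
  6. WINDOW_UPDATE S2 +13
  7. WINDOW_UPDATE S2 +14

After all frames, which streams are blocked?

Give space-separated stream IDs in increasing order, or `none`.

Answer: S3

Derivation:
Op 1: conn=12 S1=24 S2=24 S3=12 blocked=[]
Op 2: conn=12 S1=43 S2=24 S3=12 blocked=[]
Op 3: conn=-1 S1=43 S2=24 S3=-1 blocked=[1, 2, 3]
Op 4: conn=-10 S1=43 S2=15 S3=-1 blocked=[1, 2, 3]
Op 5: conn=3 S1=43 S2=15 S3=-1 blocked=[3]
Op 6: conn=3 S1=43 S2=28 S3=-1 blocked=[3]
Op 7: conn=3 S1=43 S2=42 S3=-1 blocked=[3]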